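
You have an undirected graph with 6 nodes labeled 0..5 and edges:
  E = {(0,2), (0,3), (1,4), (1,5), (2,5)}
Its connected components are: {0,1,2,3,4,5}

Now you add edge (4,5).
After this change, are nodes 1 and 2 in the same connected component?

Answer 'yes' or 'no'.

Answer: yes

Derivation:
Initial components: {0,1,2,3,4,5}
Adding edge (4,5): both already in same component {0,1,2,3,4,5}. No change.
New components: {0,1,2,3,4,5}
Are 1 and 2 in the same component? yes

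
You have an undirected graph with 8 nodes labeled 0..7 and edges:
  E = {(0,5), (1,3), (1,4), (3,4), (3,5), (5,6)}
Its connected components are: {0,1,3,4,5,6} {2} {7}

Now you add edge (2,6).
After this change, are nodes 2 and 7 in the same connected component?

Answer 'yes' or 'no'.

Initial components: {0,1,3,4,5,6} {2} {7}
Adding edge (2,6): merges {2} and {0,1,3,4,5,6}.
New components: {0,1,2,3,4,5,6} {7}
Are 2 and 7 in the same component? no

Answer: no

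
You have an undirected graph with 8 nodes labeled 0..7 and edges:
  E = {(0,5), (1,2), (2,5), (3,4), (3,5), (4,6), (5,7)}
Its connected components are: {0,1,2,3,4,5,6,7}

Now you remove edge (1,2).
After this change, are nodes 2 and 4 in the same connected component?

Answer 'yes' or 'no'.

Initial components: {0,1,2,3,4,5,6,7}
Removing edge (1,2): it was a bridge — component count 1 -> 2.
New components: {0,2,3,4,5,6,7} {1}
Are 2 and 4 in the same component? yes

Answer: yes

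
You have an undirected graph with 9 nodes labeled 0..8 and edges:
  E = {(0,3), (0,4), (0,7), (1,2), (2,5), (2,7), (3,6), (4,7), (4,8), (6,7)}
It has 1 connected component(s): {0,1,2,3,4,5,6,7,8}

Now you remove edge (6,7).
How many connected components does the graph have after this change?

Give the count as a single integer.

Answer: 1

Derivation:
Initial component count: 1
Remove (6,7): not a bridge. Count unchanged: 1.
  After removal, components: {0,1,2,3,4,5,6,7,8}
New component count: 1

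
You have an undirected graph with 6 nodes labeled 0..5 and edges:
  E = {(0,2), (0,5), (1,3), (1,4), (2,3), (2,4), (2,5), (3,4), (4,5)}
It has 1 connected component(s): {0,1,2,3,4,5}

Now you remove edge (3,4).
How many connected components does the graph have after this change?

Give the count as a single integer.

Answer: 1

Derivation:
Initial component count: 1
Remove (3,4): not a bridge. Count unchanged: 1.
  After removal, components: {0,1,2,3,4,5}
New component count: 1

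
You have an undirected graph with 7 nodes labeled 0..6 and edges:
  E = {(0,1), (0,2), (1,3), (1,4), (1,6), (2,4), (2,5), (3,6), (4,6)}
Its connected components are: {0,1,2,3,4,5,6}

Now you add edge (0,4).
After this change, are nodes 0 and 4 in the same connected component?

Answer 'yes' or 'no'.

Answer: yes

Derivation:
Initial components: {0,1,2,3,4,5,6}
Adding edge (0,4): both already in same component {0,1,2,3,4,5,6}. No change.
New components: {0,1,2,3,4,5,6}
Are 0 and 4 in the same component? yes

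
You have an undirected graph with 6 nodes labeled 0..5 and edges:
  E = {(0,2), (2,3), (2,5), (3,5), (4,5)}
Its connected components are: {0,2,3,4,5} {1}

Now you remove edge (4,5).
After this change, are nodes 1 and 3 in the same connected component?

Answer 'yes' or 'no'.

Answer: no

Derivation:
Initial components: {0,2,3,4,5} {1}
Removing edge (4,5): it was a bridge — component count 2 -> 3.
New components: {0,2,3,5} {1} {4}
Are 1 and 3 in the same component? no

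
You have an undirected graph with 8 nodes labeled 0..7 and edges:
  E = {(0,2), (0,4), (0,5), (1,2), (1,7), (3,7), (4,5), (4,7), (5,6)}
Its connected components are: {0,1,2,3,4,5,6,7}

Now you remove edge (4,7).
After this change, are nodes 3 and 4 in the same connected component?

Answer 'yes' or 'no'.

Initial components: {0,1,2,3,4,5,6,7}
Removing edge (4,7): not a bridge — component count unchanged at 1.
New components: {0,1,2,3,4,5,6,7}
Are 3 and 4 in the same component? yes

Answer: yes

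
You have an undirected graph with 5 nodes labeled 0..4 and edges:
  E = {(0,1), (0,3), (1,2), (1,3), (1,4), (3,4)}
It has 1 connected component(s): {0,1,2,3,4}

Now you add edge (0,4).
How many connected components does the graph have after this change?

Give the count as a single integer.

Answer: 1

Derivation:
Initial component count: 1
Add (0,4): endpoints already in same component. Count unchanged: 1.
New component count: 1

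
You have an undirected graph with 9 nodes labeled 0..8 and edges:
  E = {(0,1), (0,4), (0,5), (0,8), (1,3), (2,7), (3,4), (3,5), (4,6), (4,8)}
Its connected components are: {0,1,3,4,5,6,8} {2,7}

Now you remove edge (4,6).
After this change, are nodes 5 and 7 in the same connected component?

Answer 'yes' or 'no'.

Answer: no

Derivation:
Initial components: {0,1,3,4,5,6,8} {2,7}
Removing edge (4,6): it was a bridge — component count 2 -> 3.
New components: {0,1,3,4,5,8} {2,7} {6}
Are 5 and 7 in the same component? no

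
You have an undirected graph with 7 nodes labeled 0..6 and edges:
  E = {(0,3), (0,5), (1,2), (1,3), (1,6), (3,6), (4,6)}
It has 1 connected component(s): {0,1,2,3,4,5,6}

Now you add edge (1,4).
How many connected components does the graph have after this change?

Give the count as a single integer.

Initial component count: 1
Add (1,4): endpoints already in same component. Count unchanged: 1.
New component count: 1

Answer: 1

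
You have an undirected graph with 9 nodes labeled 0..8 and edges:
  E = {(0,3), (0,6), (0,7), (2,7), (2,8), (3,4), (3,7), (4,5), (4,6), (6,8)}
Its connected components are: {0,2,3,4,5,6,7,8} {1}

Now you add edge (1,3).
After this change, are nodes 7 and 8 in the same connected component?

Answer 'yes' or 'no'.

Initial components: {0,2,3,4,5,6,7,8} {1}
Adding edge (1,3): merges {1} and {0,2,3,4,5,6,7,8}.
New components: {0,1,2,3,4,5,6,7,8}
Are 7 and 8 in the same component? yes

Answer: yes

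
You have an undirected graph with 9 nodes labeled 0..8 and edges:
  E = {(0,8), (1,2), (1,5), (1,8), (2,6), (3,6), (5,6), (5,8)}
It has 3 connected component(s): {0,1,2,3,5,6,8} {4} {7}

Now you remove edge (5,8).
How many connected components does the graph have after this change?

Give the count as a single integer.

Answer: 3

Derivation:
Initial component count: 3
Remove (5,8): not a bridge. Count unchanged: 3.
  After removal, components: {0,1,2,3,5,6,8} {4} {7}
New component count: 3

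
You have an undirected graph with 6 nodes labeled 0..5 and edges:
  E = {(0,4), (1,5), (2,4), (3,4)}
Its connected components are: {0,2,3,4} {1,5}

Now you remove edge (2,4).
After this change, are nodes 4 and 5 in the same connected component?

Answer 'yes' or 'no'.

Initial components: {0,2,3,4} {1,5}
Removing edge (2,4): it was a bridge — component count 2 -> 3.
New components: {0,3,4} {1,5} {2}
Are 4 and 5 in the same component? no

Answer: no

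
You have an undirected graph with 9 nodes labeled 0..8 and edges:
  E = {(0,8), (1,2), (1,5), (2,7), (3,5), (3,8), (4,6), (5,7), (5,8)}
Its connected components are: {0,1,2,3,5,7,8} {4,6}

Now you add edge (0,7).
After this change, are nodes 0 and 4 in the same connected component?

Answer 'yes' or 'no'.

Answer: no

Derivation:
Initial components: {0,1,2,3,5,7,8} {4,6}
Adding edge (0,7): both already in same component {0,1,2,3,5,7,8}. No change.
New components: {0,1,2,3,5,7,8} {4,6}
Are 0 and 4 in the same component? no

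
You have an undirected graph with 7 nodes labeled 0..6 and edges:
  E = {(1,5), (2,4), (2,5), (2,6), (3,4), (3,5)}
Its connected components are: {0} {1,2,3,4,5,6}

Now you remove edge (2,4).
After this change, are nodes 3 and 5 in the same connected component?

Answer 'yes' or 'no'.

Initial components: {0} {1,2,3,4,5,6}
Removing edge (2,4): not a bridge — component count unchanged at 2.
New components: {0} {1,2,3,4,5,6}
Are 3 and 5 in the same component? yes

Answer: yes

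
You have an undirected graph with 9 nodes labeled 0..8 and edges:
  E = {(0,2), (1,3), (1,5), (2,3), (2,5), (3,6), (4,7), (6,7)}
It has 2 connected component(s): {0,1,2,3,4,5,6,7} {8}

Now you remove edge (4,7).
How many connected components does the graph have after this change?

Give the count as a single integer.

Initial component count: 2
Remove (4,7): it was a bridge. Count increases: 2 -> 3.
  After removal, components: {0,1,2,3,5,6,7} {4} {8}
New component count: 3

Answer: 3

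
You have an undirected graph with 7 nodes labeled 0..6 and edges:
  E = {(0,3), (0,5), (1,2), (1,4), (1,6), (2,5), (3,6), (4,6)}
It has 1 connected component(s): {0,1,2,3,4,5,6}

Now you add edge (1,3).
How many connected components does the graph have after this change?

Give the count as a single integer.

Initial component count: 1
Add (1,3): endpoints already in same component. Count unchanged: 1.
New component count: 1

Answer: 1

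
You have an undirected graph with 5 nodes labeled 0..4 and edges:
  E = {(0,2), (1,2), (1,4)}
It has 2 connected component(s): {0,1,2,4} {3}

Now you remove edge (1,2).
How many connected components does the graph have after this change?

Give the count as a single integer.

Answer: 3

Derivation:
Initial component count: 2
Remove (1,2): it was a bridge. Count increases: 2 -> 3.
  After removal, components: {0,2} {1,4} {3}
New component count: 3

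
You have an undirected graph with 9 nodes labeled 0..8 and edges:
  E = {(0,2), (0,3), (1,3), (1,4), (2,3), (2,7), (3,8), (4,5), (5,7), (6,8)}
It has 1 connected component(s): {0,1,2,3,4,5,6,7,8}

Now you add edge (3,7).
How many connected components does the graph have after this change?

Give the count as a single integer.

Answer: 1

Derivation:
Initial component count: 1
Add (3,7): endpoints already in same component. Count unchanged: 1.
New component count: 1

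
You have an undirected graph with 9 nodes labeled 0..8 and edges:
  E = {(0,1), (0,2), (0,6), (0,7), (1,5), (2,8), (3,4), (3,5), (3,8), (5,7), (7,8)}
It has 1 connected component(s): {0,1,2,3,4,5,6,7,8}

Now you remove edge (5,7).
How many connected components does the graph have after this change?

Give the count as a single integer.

Answer: 1

Derivation:
Initial component count: 1
Remove (5,7): not a bridge. Count unchanged: 1.
  After removal, components: {0,1,2,3,4,5,6,7,8}
New component count: 1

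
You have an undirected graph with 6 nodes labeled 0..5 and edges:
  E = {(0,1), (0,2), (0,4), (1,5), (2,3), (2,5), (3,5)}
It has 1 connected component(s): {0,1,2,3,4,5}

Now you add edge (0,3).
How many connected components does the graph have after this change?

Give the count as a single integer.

Initial component count: 1
Add (0,3): endpoints already in same component. Count unchanged: 1.
New component count: 1

Answer: 1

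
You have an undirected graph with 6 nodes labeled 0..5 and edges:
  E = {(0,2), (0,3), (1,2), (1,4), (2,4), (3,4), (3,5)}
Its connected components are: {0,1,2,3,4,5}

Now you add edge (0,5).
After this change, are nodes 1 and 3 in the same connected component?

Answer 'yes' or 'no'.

Answer: yes

Derivation:
Initial components: {0,1,2,3,4,5}
Adding edge (0,5): both already in same component {0,1,2,3,4,5}. No change.
New components: {0,1,2,3,4,5}
Are 1 and 3 in the same component? yes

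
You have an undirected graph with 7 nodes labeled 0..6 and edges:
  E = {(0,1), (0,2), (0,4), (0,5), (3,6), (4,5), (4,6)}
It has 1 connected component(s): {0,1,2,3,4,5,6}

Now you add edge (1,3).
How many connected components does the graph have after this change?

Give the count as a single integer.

Answer: 1

Derivation:
Initial component count: 1
Add (1,3): endpoints already in same component. Count unchanged: 1.
New component count: 1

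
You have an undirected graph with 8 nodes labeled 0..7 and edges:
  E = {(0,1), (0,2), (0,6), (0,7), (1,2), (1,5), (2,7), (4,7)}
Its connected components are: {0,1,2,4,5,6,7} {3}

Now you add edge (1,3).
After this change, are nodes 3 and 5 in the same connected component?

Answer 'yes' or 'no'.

Answer: yes

Derivation:
Initial components: {0,1,2,4,5,6,7} {3}
Adding edge (1,3): merges {0,1,2,4,5,6,7} and {3}.
New components: {0,1,2,3,4,5,6,7}
Are 3 and 5 in the same component? yes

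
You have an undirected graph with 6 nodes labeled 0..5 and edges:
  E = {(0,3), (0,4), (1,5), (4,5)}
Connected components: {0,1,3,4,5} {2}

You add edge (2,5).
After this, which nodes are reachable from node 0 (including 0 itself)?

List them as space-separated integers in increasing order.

Before: nodes reachable from 0: {0,1,3,4,5}
Adding (2,5): merges 0's component with another. Reachability grows.
After: nodes reachable from 0: {0,1,2,3,4,5}

Answer: 0 1 2 3 4 5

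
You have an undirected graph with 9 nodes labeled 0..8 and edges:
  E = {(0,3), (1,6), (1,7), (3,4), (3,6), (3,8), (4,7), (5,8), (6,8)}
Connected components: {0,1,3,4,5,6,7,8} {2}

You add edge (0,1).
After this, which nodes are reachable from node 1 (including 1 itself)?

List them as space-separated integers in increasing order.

Before: nodes reachable from 1: {0,1,3,4,5,6,7,8}
Adding (0,1): both endpoints already in same component. Reachability from 1 unchanged.
After: nodes reachable from 1: {0,1,3,4,5,6,7,8}

Answer: 0 1 3 4 5 6 7 8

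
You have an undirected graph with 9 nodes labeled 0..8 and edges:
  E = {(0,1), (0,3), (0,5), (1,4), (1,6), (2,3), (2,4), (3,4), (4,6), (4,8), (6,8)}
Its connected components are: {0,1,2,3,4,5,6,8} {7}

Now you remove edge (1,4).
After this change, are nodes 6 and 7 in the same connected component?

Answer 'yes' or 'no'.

Answer: no

Derivation:
Initial components: {0,1,2,3,4,5,6,8} {7}
Removing edge (1,4): not a bridge — component count unchanged at 2.
New components: {0,1,2,3,4,5,6,8} {7}
Are 6 and 7 in the same component? no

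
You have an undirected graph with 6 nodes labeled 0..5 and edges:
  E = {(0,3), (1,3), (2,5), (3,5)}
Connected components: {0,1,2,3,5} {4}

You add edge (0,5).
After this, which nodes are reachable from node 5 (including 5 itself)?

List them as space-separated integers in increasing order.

Before: nodes reachable from 5: {0,1,2,3,5}
Adding (0,5): both endpoints already in same component. Reachability from 5 unchanged.
After: nodes reachable from 5: {0,1,2,3,5}

Answer: 0 1 2 3 5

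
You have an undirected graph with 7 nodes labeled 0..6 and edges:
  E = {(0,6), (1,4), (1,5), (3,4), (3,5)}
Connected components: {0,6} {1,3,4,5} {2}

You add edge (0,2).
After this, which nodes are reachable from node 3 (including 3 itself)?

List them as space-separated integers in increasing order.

Before: nodes reachable from 3: {1,3,4,5}
Adding (0,2): merges two components, but neither contains 3. Reachability from 3 unchanged.
After: nodes reachable from 3: {1,3,4,5}

Answer: 1 3 4 5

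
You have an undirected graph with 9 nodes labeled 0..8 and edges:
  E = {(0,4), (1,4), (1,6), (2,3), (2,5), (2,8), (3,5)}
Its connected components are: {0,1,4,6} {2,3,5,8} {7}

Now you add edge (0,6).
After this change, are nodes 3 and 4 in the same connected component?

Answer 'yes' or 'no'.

Answer: no

Derivation:
Initial components: {0,1,4,6} {2,3,5,8} {7}
Adding edge (0,6): both already in same component {0,1,4,6}. No change.
New components: {0,1,4,6} {2,3,5,8} {7}
Are 3 and 4 in the same component? no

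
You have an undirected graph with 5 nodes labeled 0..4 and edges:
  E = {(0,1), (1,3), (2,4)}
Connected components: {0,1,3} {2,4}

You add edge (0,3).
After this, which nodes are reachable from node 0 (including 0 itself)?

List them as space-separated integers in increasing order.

Before: nodes reachable from 0: {0,1,3}
Adding (0,3): both endpoints already in same component. Reachability from 0 unchanged.
After: nodes reachable from 0: {0,1,3}

Answer: 0 1 3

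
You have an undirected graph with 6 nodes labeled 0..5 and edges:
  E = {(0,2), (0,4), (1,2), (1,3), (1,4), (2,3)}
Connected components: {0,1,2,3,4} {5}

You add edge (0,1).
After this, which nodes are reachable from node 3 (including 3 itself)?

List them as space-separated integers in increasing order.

Answer: 0 1 2 3 4

Derivation:
Before: nodes reachable from 3: {0,1,2,3,4}
Adding (0,1): both endpoints already in same component. Reachability from 3 unchanged.
After: nodes reachable from 3: {0,1,2,3,4}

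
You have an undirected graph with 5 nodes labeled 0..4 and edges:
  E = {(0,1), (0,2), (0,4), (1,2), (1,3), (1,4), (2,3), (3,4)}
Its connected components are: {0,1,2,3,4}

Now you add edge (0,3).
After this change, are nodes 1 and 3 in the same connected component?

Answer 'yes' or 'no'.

Initial components: {0,1,2,3,4}
Adding edge (0,3): both already in same component {0,1,2,3,4}. No change.
New components: {0,1,2,3,4}
Are 1 and 3 in the same component? yes

Answer: yes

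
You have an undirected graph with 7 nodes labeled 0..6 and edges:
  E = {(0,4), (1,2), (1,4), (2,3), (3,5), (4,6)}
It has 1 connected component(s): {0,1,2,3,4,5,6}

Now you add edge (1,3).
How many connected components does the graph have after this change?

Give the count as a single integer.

Initial component count: 1
Add (1,3): endpoints already in same component. Count unchanged: 1.
New component count: 1

Answer: 1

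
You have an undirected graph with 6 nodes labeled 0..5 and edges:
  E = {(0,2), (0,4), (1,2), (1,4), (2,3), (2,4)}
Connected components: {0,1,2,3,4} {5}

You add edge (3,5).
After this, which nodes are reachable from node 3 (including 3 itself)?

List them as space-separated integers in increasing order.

Answer: 0 1 2 3 4 5

Derivation:
Before: nodes reachable from 3: {0,1,2,3,4}
Adding (3,5): merges 3's component with another. Reachability grows.
After: nodes reachable from 3: {0,1,2,3,4,5}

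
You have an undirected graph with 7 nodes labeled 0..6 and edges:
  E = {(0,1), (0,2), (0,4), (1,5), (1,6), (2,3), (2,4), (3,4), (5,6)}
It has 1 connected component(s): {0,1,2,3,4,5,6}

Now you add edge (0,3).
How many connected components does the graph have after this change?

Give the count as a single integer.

Answer: 1

Derivation:
Initial component count: 1
Add (0,3): endpoints already in same component. Count unchanged: 1.
New component count: 1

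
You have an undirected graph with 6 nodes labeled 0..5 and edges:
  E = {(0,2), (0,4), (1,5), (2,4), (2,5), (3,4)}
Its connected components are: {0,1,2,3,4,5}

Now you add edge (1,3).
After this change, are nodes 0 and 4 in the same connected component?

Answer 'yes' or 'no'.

Initial components: {0,1,2,3,4,5}
Adding edge (1,3): both already in same component {0,1,2,3,4,5}. No change.
New components: {0,1,2,3,4,5}
Are 0 and 4 in the same component? yes

Answer: yes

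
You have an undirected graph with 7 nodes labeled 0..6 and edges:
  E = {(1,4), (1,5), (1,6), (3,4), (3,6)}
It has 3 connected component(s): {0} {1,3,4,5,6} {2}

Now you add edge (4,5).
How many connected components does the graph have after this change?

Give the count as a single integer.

Answer: 3

Derivation:
Initial component count: 3
Add (4,5): endpoints already in same component. Count unchanged: 3.
New component count: 3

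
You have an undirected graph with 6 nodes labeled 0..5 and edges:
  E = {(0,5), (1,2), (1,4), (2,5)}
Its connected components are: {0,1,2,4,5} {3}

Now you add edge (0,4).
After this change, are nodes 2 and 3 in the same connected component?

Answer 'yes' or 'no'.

Initial components: {0,1,2,4,5} {3}
Adding edge (0,4): both already in same component {0,1,2,4,5}. No change.
New components: {0,1,2,4,5} {3}
Are 2 and 3 in the same component? no

Answer: no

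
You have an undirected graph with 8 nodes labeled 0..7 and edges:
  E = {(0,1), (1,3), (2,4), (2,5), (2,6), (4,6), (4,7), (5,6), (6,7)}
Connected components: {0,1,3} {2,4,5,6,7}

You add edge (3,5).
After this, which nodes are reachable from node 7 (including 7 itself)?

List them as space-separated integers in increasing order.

Before: nodes reachable from 7: {2,4,5,6,7}
Adding (3,5): merges 7's component with another. Reachability grows.
After: nodes reachable from 7: {0,1,2,3,4,5,6,7}

Answer: 0 1 2 3 4 5 6 7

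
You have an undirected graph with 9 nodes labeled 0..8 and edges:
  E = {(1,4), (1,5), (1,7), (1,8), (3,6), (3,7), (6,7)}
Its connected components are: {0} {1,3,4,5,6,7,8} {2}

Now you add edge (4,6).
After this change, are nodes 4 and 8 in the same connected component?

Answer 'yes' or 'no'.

Initial components: {0} {1,3,4,5,6,7,8} {2}
Adding edge (4,6): both already in same component {1,3,4,5,6,7,8}. No change.
New components: {0} {1,3,4,5,6,7,8} {2}
Are 4 and 8 in the same component? yes

Answer: yes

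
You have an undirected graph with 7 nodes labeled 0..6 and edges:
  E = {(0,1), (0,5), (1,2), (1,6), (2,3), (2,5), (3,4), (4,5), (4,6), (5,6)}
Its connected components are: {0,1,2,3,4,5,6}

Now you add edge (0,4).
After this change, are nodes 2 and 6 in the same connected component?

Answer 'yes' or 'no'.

Initial components: {0,1,2,3,4,5,6}
Adding edge (0,4): both already in same component {0,1,2,3,4,5,6}. No change.
New components: {0,1,2,3,4,5,6}
Are 2 and 6 in the same component? yes

Answer: yes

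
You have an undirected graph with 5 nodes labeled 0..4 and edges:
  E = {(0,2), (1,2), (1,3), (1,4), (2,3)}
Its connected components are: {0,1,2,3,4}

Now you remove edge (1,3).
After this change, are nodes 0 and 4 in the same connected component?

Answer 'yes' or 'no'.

Initial components: {0,1,2,3,4}
Removing edge (1,3): not a bridge — component count unchanged at 1.
New components: {0,1,2,3,4}
Are 0 and 4 in the same component? yes

Answer: yes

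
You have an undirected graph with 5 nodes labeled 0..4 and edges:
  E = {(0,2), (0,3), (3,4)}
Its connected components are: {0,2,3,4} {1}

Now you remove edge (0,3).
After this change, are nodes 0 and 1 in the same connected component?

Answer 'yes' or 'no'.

Initial components: {0,2,3,4} {1}
Removing edge (0,3): it was a bridge — component count 2 -> 3.
New components: {0,2} {1} {3,4}
Are 0 and 1 in the same component? no

Answer: no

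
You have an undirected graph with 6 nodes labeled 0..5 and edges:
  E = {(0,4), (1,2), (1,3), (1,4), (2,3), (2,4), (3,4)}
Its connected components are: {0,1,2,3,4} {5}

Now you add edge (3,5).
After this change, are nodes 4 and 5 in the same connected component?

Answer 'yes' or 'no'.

Answer: yes

Derivation:
Initial components: {0,1,2,3,4} {5}
Adding edge (3,5): merges {0,1,2,3,4} and {5}.
New components: {0,1,2,3,4,5}
Are 4 and 5 in the same component? yes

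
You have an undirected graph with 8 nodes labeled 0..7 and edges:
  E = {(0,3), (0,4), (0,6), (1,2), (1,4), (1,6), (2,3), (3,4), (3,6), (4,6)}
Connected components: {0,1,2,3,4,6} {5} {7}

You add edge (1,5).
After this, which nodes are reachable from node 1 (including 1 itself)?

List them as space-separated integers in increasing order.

Answer: 0 1 2 3 4 5 6

Derivation:
Before: nodes reachable from 1: {0,1,2,3,4,6}
Adding (1,5): merges 1's component with another. Reachability grows.
After: nodes reachable from 1: {0,1,2,3,4,5,6}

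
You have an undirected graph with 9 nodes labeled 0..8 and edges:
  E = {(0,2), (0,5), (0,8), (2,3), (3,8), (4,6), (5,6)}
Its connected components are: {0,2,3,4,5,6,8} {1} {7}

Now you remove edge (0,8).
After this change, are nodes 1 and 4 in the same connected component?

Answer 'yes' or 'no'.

Answer: no

Derivation:
Initial components: {0,2,3,4,5,6,8} {1} {7}
Removing edge (0,8): not a bridge — component count unchanged at 3.
New components: {0,2,3,4,5,6,8} {1} {7}
Are 1 and 4 in the same component? no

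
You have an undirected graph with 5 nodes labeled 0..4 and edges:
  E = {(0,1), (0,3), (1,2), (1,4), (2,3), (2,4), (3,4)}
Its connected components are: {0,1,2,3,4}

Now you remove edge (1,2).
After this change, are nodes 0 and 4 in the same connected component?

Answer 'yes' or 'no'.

Initial components: {0,1,2,3,4}
Removing edge (1,2): not a bridge — component count unchanged at 1.
New components: {0,1,2,3,4}
Are 0 and 4 in the same component? yes

Answer: yes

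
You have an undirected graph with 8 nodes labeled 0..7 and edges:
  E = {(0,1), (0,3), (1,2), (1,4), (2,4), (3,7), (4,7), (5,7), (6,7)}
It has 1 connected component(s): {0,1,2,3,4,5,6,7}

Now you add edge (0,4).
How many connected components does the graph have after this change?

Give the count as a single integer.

Answer: 1

Derivation:
Initial component count: 1
Add (0,4): endpoints already in same component. Count unchanged: 1.
New component count: 1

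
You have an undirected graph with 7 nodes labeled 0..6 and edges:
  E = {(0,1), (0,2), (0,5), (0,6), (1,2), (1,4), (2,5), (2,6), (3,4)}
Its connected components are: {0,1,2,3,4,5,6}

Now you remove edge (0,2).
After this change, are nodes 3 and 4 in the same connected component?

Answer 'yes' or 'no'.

Initial components: {0,1,2,3,4,5,6}
Removing edge (0,2): not a bridge — component count unchanged at 1.
New components: {0,1,2,3,4,5,6}
Are 3 and 4 in the same component? yes

Answer: yes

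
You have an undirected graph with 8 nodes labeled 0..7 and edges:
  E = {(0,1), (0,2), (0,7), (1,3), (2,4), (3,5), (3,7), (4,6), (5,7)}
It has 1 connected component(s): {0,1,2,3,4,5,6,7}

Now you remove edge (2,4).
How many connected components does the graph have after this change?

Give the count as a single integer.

Answer: 2

Derivation:
Initial component count: 1
Remove (2,4): it was a bridge. Count increases: 1 -> 2.
  After removal, components: {0,1,2,3,5,7} {4,6}
New component count: 2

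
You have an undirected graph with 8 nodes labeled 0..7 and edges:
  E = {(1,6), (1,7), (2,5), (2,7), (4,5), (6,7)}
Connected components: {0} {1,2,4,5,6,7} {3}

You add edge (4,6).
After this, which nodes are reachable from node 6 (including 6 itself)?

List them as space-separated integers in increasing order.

Answer: 1 2 4 5 6 7

Derivation:
Before: nodes reachable from 6: {1,2,4,5,6,7}
Adding (4,6): both endpoints already in same component. Reachability from 6 unchanged.
After: nodes reachable from 6: {1,2,4,5,6,7}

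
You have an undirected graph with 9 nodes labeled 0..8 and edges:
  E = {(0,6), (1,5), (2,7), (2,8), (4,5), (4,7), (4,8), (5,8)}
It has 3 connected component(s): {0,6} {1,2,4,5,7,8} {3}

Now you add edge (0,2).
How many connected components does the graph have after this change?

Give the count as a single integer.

Answer: 2

Derivation:
Initial component count: 3
Add (0,2): merges two components. Count decreases: 3 -> 2.
New component count: 2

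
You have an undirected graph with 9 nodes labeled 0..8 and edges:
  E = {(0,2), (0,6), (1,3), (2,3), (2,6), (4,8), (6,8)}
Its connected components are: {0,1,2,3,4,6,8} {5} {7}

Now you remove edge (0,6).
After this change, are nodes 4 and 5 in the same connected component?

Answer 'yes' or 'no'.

Answer: no

Derivation:
Initial components: {0,1,2,3,4,6,8} {5} {7}
Removing edge (0,6): not a bridge — component count unchanged at 3.
New components: {0,1,2,3,4,6,8} {5} {7}
Are 4 and 5 in the same component? no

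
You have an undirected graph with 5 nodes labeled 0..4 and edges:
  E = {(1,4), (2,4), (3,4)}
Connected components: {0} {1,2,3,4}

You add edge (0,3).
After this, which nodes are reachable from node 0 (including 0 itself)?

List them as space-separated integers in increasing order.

Answer: 0 1 2 3 4

Derivation:
Before: nodes reachable from 0: {0}
Adding (0,3): merges 0's component with another. Reachability grows.
After: nodes reachable from 0: {0,1,2,3,4}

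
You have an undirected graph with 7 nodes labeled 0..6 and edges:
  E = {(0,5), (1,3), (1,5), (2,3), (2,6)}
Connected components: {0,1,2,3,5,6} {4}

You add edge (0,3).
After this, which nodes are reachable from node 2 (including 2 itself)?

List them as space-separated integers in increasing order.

Answer: 0 1 2 3 5 6

Derivation:
Before: nodes reachable from 2: {0,1,2,3,5,6}
Adding (0,3): both endpoints already in same component. Reachability from 2 unchanged.
After: nodes reachable from 2: {0,1,2,3,5,6}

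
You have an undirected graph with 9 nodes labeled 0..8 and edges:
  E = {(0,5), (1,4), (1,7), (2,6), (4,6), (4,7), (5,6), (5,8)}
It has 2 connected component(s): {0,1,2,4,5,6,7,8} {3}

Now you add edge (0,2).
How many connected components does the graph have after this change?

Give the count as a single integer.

Answer: 2

Derivation:
Initial component count: 2
Add (0,2): endpoints already in same component. Count unchanged: 2.
New component count: 2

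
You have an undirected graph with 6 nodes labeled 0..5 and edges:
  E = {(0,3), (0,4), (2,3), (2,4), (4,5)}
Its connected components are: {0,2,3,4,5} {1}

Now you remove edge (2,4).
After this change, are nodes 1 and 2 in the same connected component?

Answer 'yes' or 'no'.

Initial components: {0,2,3,4,5} {1}
Removing edge (2,4): not a bridge — component count unchanged at 2.
New components: {0,2,3,4,5} {1}
Are 1 and 2 in the same component? no

Answer: no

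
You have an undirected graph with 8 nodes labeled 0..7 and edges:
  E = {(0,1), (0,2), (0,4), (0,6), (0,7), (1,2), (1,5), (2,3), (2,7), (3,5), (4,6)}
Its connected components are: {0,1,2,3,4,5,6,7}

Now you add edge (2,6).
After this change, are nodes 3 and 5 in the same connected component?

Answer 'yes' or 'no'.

Initial components: {0,1,2,3,4,5,6,7}
Adding edge (2,6): both already in same component {0,1,2,3,4,5,6,7}. No change.
New components: {0,1,2,3,4,5,6,7}
Are 3 and 5 in the same component? yes

Answer: yes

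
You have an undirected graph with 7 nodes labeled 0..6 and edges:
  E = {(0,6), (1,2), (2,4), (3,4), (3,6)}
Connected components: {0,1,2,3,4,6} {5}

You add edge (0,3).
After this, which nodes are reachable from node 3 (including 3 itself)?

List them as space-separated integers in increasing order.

Before: nodes reachable from 3: {0,1,2,3,4,6}
Adding (0,3): both endpoints already in same component. Reachability from 3 unchanged.
After: nodes reachable from 3: {0,1,2,3,4,6}

Answer: 0 1 2 3 4 6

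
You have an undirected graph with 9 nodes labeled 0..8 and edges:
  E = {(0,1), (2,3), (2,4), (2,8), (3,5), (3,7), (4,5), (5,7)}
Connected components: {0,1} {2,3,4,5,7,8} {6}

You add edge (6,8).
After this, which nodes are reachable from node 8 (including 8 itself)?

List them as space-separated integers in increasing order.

Answer: 2 3 4 5 6 7 8

Derivation:
Before: nodes reachable from 8: {2,3,4,5,7,8}
Adding (6,8): merges 8's component with another. Reachability grows.
After: nodes reachable from 8: {2,3,4,5,6,7,8}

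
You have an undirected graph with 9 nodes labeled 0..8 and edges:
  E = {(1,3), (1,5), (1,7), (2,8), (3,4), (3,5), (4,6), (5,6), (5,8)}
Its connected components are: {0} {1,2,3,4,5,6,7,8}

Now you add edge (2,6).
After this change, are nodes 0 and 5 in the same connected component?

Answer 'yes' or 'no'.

Answer: no

Derivation:
Initial components: {0} {1,2,3,4,5,6,7,8}
Adding edge (2,6): both already in same component {1,2,3,4,5,6,7,8}. No change.
New components: {0} {1,2,3,4,5,6,7,8}
Are 0 and 5 in the same component? no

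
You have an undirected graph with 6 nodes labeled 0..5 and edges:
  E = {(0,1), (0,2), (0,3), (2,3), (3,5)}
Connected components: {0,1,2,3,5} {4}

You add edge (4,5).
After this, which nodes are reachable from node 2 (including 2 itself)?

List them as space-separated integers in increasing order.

Before: nodes reachable from 2: {0,1,2,3,5}
Adding (4,5): merges 2's component with another. Reachability grows.
After: nodes reachable from 2: {0,1,2,3,4,5}

Answer: 0 1 2 3 4 5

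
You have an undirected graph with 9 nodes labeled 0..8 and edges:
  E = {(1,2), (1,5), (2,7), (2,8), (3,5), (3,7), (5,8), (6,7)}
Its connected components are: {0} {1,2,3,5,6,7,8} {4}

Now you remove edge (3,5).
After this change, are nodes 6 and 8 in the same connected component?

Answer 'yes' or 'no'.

Answer: yes

Derivation:
Initial components: {0} {1,2,3,5,6,7,8} {4}
Removing edge (3,5): not a bridge — component count unchanged at 3.
New components: {0} {1,2,3,5,6,7,8} {4}
Are 6 and 8 in the same component? yes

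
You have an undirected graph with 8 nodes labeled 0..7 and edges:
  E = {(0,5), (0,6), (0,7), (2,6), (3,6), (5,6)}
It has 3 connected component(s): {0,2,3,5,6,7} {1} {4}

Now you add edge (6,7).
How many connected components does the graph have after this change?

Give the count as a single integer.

Answer: 3

Derivation:
Initial component count: 3
Add (6,7): endpoints already in same component. Count unchanged: 3.
New component count: 3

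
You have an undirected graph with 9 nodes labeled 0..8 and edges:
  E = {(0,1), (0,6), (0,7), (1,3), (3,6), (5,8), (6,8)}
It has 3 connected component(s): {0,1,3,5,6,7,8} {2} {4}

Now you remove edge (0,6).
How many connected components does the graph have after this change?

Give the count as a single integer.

Answer: 3

Derivation:
Initial component count: 3
Remove (0,6): not a bridge. Count unchanged: 3.
  After removal, components: {0,1,3,5,6,7,8} {2} {4}
New component count: 3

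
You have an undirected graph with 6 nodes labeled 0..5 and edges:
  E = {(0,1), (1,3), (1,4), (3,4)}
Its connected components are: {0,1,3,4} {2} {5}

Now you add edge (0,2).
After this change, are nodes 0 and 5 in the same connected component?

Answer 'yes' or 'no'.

Answer: no

Derivation:
Initial components: {0,1,3,4} {2} {5}
Adding edge (0,2): merges {0,1,3,4} and {2}.
New components: {0,1,2,3,4} {5}
Are 0 and 5 in the same component? no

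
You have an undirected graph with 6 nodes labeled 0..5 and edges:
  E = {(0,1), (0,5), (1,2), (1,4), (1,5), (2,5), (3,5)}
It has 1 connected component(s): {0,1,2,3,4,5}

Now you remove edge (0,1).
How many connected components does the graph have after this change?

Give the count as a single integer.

Initial component count: 1
Remove (0,1): not a bridge. Count unchanged: 1.
  After removal, components: {0,1,2,3,4,5}
New component count: 1

Answer: 1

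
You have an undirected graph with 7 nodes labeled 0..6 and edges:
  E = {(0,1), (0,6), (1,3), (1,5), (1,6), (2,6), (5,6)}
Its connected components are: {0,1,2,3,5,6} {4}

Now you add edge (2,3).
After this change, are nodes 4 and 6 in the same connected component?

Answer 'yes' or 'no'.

Initial components: {0,1,2,3,5,6} {4}
Adding edge (2,3): both already in same component {0,1,2,3,5,6}. No change.
New components: {0,1,2,3,5,6} {4}
Are 4 and 6 in the same component? no

Answer: no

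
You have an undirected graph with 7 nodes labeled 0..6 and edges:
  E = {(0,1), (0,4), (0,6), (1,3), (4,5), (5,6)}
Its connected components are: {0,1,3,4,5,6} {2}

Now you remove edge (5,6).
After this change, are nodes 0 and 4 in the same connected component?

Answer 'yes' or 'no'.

Answer: yes

Derivation:
Initial components: {0,1,3,4,5,6} {2}
Removing edge (5,6): not a bridge — component count unchanged at 2.
New components: {0,1,3,4,5,6} {2}
Are 0 and 4 in the same component? yes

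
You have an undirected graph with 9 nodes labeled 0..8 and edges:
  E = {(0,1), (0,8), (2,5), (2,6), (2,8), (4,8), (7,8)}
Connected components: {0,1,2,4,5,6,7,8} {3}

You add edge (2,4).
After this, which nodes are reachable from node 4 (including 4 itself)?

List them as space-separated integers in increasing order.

Answer: 0 1 2 4 5 6 7 8

Derivation:
Before: nodes reachable from 4: {0,1,2,4,5,6,7,8}
Adding (2,4): both endpoints already in same component. Reachability from 4 unchanged.
After: nodes reachable from 4: {0,1,2,4,5,6,7,8}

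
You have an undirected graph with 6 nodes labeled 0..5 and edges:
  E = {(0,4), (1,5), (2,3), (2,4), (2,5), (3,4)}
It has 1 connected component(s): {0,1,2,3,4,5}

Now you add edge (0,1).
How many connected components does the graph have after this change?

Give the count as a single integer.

Answer: 1

Derivation:
Initial component count: 1
Add (0,1): endpoints already in same component. Count unchanged: 1.
New component count: 1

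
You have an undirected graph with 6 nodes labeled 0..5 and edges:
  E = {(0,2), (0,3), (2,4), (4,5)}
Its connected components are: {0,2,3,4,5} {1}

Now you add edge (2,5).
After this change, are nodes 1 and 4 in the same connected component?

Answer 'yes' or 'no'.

Initial components: {0,2,3,4,5} {1}
Adding edge (2,5): both already in same component {0,2,3,4,5}. No change.
New components: {0,2,3,4,5} {1}
Are 1 and 4 in the same component? no

Answer: no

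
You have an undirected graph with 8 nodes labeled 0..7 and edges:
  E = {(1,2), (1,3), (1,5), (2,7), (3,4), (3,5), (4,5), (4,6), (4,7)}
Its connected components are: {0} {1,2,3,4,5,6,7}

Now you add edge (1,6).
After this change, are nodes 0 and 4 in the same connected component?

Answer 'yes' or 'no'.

Answer: no

Derivation:
Initial components: {0} {1,2,3,4,5,6,7}
Adding edge (1,6): both already in same component {1,2,3,4,5,6,7}. No change.
New components: {0} {1,2,3,4,5,6,7}
Are 0 and 4 in the same component? no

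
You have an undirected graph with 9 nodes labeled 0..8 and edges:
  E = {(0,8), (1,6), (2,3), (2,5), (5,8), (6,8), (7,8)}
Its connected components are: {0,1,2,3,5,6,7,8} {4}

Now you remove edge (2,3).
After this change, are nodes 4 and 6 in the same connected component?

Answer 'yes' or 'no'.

Initial components: {0,1,2,3,5,6,7,8} {4}
Removing edge (2,3): it was a bridge — component count 2 -> 3.
New components: {0,1,2,5,6,7,8} {3} {4}
Are 4 and 6 in the same component? no

Answer: no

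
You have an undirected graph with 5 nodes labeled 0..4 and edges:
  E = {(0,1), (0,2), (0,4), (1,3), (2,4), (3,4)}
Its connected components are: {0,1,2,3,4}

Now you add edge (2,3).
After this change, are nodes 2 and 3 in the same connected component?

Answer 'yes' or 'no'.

Initial components: {0,1,2,3,4}
Adding edge (2,3): both already in same component {0,1,2,3,4}. No change.
New components: {0,1,2,3,4}
Are 2 and 3 in the same component? yes

Answer: yes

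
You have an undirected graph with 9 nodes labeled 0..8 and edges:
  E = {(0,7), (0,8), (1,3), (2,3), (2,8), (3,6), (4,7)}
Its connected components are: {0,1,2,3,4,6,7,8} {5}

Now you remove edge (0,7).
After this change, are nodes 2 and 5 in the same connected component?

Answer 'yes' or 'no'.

Initial components: {0,1,2,3,4,6,7,8} {5}
Removing edge (0,7): it was a bridge — component count 2 -> 3.
New components: {0,1,2,3,6,8} {4,7} {5}
Are 2 and 5 in the same component? no

Answer: no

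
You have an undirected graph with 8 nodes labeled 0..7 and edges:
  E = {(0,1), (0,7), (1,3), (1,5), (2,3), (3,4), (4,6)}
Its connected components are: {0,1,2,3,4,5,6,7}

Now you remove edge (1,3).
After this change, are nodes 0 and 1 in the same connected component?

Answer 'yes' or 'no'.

Answer: yes

Derivation:
Initial components: {0,1,2,3,4,5,6,7}
Removing edge (1,3): it was a bridge — component count 1 -> 2.
New components: {0,1,5,7} {2,3,4,6}
Are 0 and 1 in the same component? yes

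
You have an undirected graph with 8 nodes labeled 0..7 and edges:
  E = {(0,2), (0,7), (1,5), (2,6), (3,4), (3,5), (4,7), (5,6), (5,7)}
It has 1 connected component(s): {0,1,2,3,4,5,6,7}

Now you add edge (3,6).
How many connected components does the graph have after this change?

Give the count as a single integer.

Initial component count: 1
Add (3,6): endpoints already in same component. Count unchanged: 1.
New component count: 1

Answer: 1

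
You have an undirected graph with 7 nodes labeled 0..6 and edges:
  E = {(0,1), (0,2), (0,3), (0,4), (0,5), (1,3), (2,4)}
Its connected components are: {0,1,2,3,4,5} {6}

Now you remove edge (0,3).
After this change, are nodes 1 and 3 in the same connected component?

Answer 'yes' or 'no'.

Answer: yes

Derivation:
Initial components: {0,1,2,3,4,5} {6}
Removing edge (0,3): not a bridge — component count unchanged at 2.
New components: {0,1,2,3,4,5} {6}
Are 1 and 3 in the same component? yes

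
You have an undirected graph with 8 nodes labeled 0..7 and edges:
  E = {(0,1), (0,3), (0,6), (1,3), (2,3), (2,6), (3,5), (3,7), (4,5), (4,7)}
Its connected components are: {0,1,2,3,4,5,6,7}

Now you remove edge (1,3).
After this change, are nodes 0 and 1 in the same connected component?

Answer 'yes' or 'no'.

Initial components: {0,1,2,3,4,5,6,7}
Removing edge (1,3): not a bridge — component count unchanged at 1.
New components: {0,1,2,3,4,5,6,7}
Are 0 and 1 in the same component? yes

Answer: yes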